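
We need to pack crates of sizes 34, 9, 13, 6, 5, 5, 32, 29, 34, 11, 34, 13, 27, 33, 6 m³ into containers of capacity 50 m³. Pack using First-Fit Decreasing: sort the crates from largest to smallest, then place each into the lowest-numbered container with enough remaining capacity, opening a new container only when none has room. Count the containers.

7 containers

Sorted descending: 34, 34, 34, 33, 32, 29, 27, 13, 13, 11, 9, 6, 6, 5, 5.
34 m³ → container 1 (remaining 16 m³)
34 m³ → container 2 (remaining 16 m³)
34 m³ → container 3 (remaining 16 m³)
33 m³ → container 4 (remaining 17 m³)
32 m³ → container 5 (remaining 18 m³)
29 m³ → container 6 (remaining 21 m³)
27 m³ → container 7 (remaining 23 m³)
13 m³ → container 1 (remaining 3 m³)
13 m³ → container 2 (remaining 3 m³)
11 m³ → container 3 (remaining 5 m³)
9 m³ → container 4 (remaining 8 m³)
6 m³ → container 4 (remaining 2 m³)
6 m³ → container 5 (remaining 12 m³)
5 m³ → container 3 (remaining 0 m³)
5 m³ → container 5 (remaining 7 m³)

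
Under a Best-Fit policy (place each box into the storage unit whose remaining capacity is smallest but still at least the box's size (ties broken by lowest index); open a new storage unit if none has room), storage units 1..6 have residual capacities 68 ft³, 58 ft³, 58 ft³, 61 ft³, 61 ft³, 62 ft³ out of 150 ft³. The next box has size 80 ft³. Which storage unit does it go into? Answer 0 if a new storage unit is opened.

No storage unit has ≥ 80 ft³ free, so a new storage unit is opened.

0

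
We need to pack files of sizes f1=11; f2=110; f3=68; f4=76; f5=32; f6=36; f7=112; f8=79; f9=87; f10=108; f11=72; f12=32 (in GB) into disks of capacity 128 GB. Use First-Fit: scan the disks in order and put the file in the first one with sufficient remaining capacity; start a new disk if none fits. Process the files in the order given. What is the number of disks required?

8 disks

disk 1: place f1 (11 GB), 117 GB left
disk 1: place f2 (110 GB), 7 GB left
disk 2: place f3 (68 GB), 60 GB left
disk 3: place f4 (76 GB), 52 GB left
disk 2: place f5 (32 GB), 28 GB left
disk 3: place f6 (36 GB), 16 GB left
disk 4: place f7 (112 GB), 16 GB left
disk 5: place f8 (79 GB), 49 GB left
disk 6: place f9 (87 GB), 41 GB left
disk 7: place f10 (108 GB), 20 GB left
disk 8: place f11 (72 GB), 56 GB left
disk 5: place f12 (32 GB), 17 GB left
Final disks: [11,110] [68,32] [76,36] [112] [79,32] [87] [108] [72].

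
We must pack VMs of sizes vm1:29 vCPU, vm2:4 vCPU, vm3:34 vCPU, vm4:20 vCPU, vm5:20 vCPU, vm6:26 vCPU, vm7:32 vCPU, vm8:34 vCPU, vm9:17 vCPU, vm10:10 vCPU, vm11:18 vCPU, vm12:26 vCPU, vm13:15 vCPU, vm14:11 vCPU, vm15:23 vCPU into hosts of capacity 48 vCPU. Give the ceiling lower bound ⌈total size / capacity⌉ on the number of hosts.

Total size = 29 + 4 + 34 + 20 + 20 + 26 + 32 + 34 + 17 + 10 + 18 + 26 + 15 + 11 + 23 = 319 vCPU.
⌈319 / 48⌉ = 7.

7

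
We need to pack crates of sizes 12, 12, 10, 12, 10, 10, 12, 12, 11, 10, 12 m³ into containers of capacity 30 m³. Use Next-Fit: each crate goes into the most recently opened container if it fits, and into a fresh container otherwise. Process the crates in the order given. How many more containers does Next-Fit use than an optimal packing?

1

Next-Fit: [12,12] [10,12] [10,10] [12,12] [11,10] [12] → 6 containers.
Total size 123 m³; any packing needs at least ⌈123/30⌉ = 5 containers.
An optimal packing achieves that bound: [12,12] [12,12] [12,12] [11,10] [10,10,10] → 5 containers.
Excess: 6 − 5 = 1.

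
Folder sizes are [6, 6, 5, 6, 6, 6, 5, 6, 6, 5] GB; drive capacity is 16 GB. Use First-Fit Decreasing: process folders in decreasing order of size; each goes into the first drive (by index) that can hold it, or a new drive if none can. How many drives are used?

5

Sorted descending: 6, 6, 6, 6, 6, 6, 6, 5, 5, 5.
6 GB → drive 1 (remaining 10 GB)
6 GB → drive 1 (remaining 4 GB)
6 GB → drive 2 (remaining 10 GB)
6 GB → drive 2 (remaining 4 GB)
6 GB → drive 3 (remaining 10 GB)
6 GB → drive 3 (remaining 4 GB)
6 GB → drive 4 (remaining 10 GB)
5 GB → drive 4 (remaining 5 GB)
5 GB → drive 4 (remaining 0 GB)
5 GB → drive 5 (remaining 11 GB)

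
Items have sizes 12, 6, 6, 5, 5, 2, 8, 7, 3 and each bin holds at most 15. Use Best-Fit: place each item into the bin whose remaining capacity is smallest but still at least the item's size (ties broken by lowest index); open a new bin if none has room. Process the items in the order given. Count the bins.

4

12 → bin 1 (remaining 3)
6 → bin 2 (remaining 9)
6 → bin 2 (remaining 3)
5 → bin 3 (remaining 10)
5 → bin 3 (remaining 5)
2 → bin 1 (remaining 1)
8 → bin 4 (remaining 7)
7 → bin 4 (remaining 0)
3 → bin 2 (remaining 0)
Final bins: [12,2] [6,6,3] [5,5] [8,7].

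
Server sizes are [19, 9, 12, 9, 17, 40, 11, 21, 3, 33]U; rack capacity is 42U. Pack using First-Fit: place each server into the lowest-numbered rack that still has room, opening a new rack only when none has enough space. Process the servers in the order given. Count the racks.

Put 19U in rack 1; 23U remain.
Put 9U in rack 1; 14U remain.
Put 12U in rack 1; 2U remain.
Put 9U in rack 2; 33U remain.
Put 17U in rack 2; 16U remain.
Put 40U in rack 3; 2U remain.
Put 11U in rack 2; 5U remain.
Put 21U in rack 4; 21U remain.
Put 3U in rack 2; 2U remain.
Put 33U in rack 5; 9U remain.

5 racks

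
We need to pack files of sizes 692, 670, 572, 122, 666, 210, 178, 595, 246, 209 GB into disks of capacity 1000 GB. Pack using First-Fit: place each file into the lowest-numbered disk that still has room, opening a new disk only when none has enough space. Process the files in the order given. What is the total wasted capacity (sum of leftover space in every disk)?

840

692 GB → disk 1 (remaining 308 GB)
670 GB → disk 2 (remaining 330 GB)
572 GB → disk 3 (remaining 428 GB)
122 GB → disk 1 (remaining 186 GB)
666 GB → disk 4 (remaining 334 GB)
210 GB → disk 2 (remaining 120 GB)
178 GB → disk 1 (remaining 8 GB)
595 GB → disk 5 (remaining 405 GB)
246 GB → disk 3 (remaining 182 GB)
209 GB → disk 4 (remaining 125 GB)
5 disks × 1000 GB = 5000 GB; used 4160 GB; unused 840 GB.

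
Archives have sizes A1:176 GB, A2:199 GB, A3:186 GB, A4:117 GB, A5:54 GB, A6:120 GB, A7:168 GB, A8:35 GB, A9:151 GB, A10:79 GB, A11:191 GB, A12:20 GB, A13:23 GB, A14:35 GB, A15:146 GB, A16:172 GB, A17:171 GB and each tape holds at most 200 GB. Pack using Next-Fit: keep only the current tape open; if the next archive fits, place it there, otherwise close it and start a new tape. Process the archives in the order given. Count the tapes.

13

A1 (176 GB) → tape 1 (remaining 24 GB)
A2 (199 GB) → tape 2 (remaining 1 GB)
A3 (186 GB) → tape 3 (remaining 14 GB)
A4 (117 GB) → tape 4 (remaining 83 GB)
A5 (54 GB) → tape 4 (remaining 29 GB)
A6 (120 GB) → tape 5 (remaining 80 GB)
A7 (168 GB) → tape 6 (remaining 32 GB)
A8 (35 GB) → tape 7 (remaining 165 GB)
A9 (151 GB) → tape 7 (remaining 14 GB)
A10 (79 GB) → tape 8 (remaining 121 GB)
A11 (191 GB) → tape 9 (remaining 9 GB)
A12 (20 GB) → tape 10 (remaining 180 GB)
A13 (23 GB) → tape 10 (remaining 157 GB)
A14 (35 GB) → tape 10 (remaining 122 GB)
A15 (146 GB) → tape 11 (remaining 54 GB)
A16 (172 GB) → tape 12 (remaining 28 GB)
A17 (171 GB) → tape 13 (remaining 29 GB)
Final tapes: [176] [199] [186] [117,54] [120] [168] [35,151] [79] [191] [20,23,35] [146] [172] [171].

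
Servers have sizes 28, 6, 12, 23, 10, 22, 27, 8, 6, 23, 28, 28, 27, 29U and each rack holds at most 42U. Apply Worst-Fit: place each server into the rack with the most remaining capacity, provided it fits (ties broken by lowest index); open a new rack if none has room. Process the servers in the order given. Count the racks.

9 racks

28U → rack 1 (remaining 14U)
6U → rack 1 (remaining 8U)
12U → rack 2 (remaining 30U)
23U → rack 2 (remaining 7U)
10U → rack 3 (remaining 32U)
22U → rack 3 (remaining 10U)
27U → rack 4 (remaining 15U)
8U → rack 4 (remaining 7U)
6U → rack 3 (remaining 4U)
23U → rack 5 (remaining 19U)
28U → rack 6 (remaining 14U)
28U → rack 7 (remaining 14U)
27U → rack 8 (remaining 15U)
29U → rack 9 (remaining 13U)
Final racks: [28,6] [12,23] [10,22,6] [27,8] [23] [28] [28] [27] [29].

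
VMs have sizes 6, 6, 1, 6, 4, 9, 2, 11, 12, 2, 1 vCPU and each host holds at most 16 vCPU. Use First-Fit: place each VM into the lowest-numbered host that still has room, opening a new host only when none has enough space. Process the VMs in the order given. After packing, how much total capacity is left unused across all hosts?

host 1: place 6 vCPU, 10 vCPU left
host 1: place 6 vCPU, 4 vCPU left
host 1: place 1 vCPU, 3 vCPU left
host 2: place 6 vCPU, 10 vCPU left
host 2: place 4 vCPU, 6 vCPU left
host 3: place 9 vCPU, 7 vCPU left
host 1: place 2 vCPU, 1 vCPU left
host 4: place 11 vCPU, 5 vCPU left
host 5: place 12 vCPU, 4 vCPU left
host 2: place 2 vCPU, 4 vCPU left
host 1: place 1 vCPU, 0 vCPU left
5 hosts × 16 vCPU = 80 vCPU; used 60 vCPU; unused 20 vCPU.

20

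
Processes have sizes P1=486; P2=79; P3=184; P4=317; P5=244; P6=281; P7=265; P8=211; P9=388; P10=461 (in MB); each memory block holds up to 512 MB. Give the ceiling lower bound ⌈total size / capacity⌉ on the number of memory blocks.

6 memory blocks

Total size = 486 + 79 + 184 + 317 + 244 + 281 + 265 + 211 + 388 + 461 = 2916 MB.
⌈2916 / 512⌉ = 6.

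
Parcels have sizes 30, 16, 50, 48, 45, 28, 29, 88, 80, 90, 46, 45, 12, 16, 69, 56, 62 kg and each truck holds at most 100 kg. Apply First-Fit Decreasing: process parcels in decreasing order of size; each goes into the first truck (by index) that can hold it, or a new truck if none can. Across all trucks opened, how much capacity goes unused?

90

Sorted descending: 90, 88, 80, 69, 62, 56, 50, 48, 46, 45, 45, 30, 29, 28, 16, 16, 12.
Put 90 kg in truck 1; 10 kg remain.
Put 88 kg in truck 2; 12 kg remain.
Put 80 kg in truck 3; 20 kg remain.
Put 69 kg in truck 4; 31 kg remain.
Put 62 kg in truck 5; 38 kg remain.
Put 56 kg in truck 6; 44 kg remain.
Put 50 kg in truck 7; 50 kg remain.
Put 48 kg in truck 7; 2 kg remain.
Put 46 kg in truck 8; 54 kg remain.
Put 45 kg in truck 8; 9 kg remain.
Put 45 kg in truck 9; 55 kg remain.
Put 30 kg in truck 4; 1 kg remain.
Put 29 kg in truck 5; 9 kg remain.
Put 28 kg in truck 6; 16 kg remain.
Put 16 kg in truck 3; 4 kg remain.
Put 16 kg in truck 6; 0 kg remain.
Put 12 kg in truck 2; 0 kg remain.
9 trucks × 100 kg = 900 kg; used 810 kg; unused 90 kg.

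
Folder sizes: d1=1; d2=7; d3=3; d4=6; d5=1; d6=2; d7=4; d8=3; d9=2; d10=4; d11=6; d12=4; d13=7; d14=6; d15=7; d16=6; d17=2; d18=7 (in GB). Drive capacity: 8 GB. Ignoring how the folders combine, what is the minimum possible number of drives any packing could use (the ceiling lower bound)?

10

Total size = 1 + 7 + 3 + 6 + 1 + 2 + 4 + 3 + 2 + 4 + 6 + 4 + 7 + 6 + 7 + 6 + 2 + 7 = 78 GB.
⌈78 / 8⌉ = 10.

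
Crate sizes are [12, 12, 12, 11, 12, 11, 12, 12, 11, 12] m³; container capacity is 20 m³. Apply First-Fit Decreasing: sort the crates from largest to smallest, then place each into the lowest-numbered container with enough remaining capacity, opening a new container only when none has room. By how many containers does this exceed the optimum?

0

First-Fit Decreasing: [12] [12] [12] [12] [12] [12] [12] [11] [11] [11] → 10 containers.
10 crates exceed 10 m³ (half the capacity), and no two of those can share a container, so at least 10 containers are needed.
So 10 is already optimal.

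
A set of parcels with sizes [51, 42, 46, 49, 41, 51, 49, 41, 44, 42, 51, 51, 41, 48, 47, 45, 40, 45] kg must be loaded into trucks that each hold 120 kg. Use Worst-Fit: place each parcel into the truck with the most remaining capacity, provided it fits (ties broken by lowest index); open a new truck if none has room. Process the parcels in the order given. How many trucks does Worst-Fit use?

51 kg → truck 1 (remaining 69 kg)
42 kg → truck 1 (remaining 27 kg)
46 kg → truck 2 (remaining 74 kg)
49 kg → truck 2 (remaining 25 kg)
41 kg → truck 3 (remaining 79 kg)
51 kg → truck 3 (remaining 28 kg)
49 kg → truck 4 (remaining 71 kg)
41 kg → truck 4 (remaining 30 kg)
44 kg → truck 5 (remaining 76 kg)
42 kg → truck 5 (remaining 34 kg)
51 kg → truck 6 (remaining 69 kg)
51 kg → truck 6 (remaining 18 kg)
41 kg → truck 7 (remaining 79 kg)
48 kg → truck 7 (remaining 31 kg)
47 kg → truck 8 (remaining 73 kg)
45 kg → truck 8 (remaining 28 kg)
40 kg → truck 9 (remaining 80 kg)
45 kg → truck 9 (remaining 35 kg)

9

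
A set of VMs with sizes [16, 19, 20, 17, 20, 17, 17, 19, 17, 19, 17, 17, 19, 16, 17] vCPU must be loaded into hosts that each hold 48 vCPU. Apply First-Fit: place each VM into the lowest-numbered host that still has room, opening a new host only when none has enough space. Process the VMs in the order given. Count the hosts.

Put 16 vCPU in host 1; 32 vCPU remain.
Put 19 vCPU in host 1; 13 vCPU remain.
Put 20 vCPU in host 2; 28 vCPU remain.
Put 17 vCPU in host 2; 11 vCPU remain.
Put 20 vCPU in host 3; 28 vCPU remain.
Put 17 vCPU in host 3; 11 vCPU remain.
Put 17 vCPU in host 4; 31 vCPU remain.
Put 19 vCPU in host 4; 12 vCPU remain.
Put 17 vCPU in host 5; 31 vCPU remain.
Put 19 vCPU in host 5; 12 vCPU remain.
Put 17 vCPU in host 6; 31 vCPU remain.
Put 17 vCPU in host 6; 14 vCPU remain.
Put 19 vCPU in host 7; 29 vCPU remain.
Put 16 vCPU in host 7; 13 vCPU remain.
Put 17 vCPU in host 8; 31 vCPU remain.
Final hosts: [16,19] [20,17] [20,17] [17,19] [17,19] [17,17] [19,16] [17].

8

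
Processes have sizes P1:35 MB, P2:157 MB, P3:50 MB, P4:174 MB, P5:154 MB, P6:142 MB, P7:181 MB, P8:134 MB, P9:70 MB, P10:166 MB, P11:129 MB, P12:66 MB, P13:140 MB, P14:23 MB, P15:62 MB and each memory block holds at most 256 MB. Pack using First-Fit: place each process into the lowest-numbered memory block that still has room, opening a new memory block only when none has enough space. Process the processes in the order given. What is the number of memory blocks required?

9

P1 (35 MB) → memory block 1 (remaining 221 MB)
P2 (157 MB) → memory block 1 (remaining 64 MB)
P3 (50 MB) → memory block 1 (remaining 14 MB)
P4 (174 MB) → memory block 2 (remaining 82 MB)
P5 (154 MB) → memory block 3 (remaining 102 MB)
P6 (142 MB) → memory block 4 (remaining 114 MB)
P7 (181 MB) → memory block 5 (remaining 75 MB)
P8 (134 MB) → memory block 6 (remaining 122 MB)
P9 (70 MB) → memory block 2 (remaining 12 MB)
P10 (166 MB) → memory block 7 (remaining 90 MB)
P11 (129 MB) → memory block 8 (remaining 127 MB)
P12 (66 MB) → memory block 3 (remaining 36 MB)
P13 (140 MB) → memory block 9 (remaining 116 MB)
P14 (23 MB) → memory block 3 (remaining 13 MB)
P15 (62 MB) → memory block 4 (remaining 52 MB)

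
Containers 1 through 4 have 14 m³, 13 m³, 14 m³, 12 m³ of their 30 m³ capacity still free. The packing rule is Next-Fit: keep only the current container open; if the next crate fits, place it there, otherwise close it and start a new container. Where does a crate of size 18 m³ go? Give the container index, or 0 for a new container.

0

Next-Fit only looks at container 4, which has 12 m³ free.
18 m³ does not fit, so a new container is opened.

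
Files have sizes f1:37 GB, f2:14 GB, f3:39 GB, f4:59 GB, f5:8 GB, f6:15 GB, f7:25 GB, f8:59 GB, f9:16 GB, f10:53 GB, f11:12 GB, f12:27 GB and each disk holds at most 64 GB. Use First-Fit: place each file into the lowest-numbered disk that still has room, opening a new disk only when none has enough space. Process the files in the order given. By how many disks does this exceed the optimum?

First-Fit: [37,14,8] [39,15] [59] [25,16,12] [59] [53] [27] → 7 disks.
Total size 364 GB; any packing needs at least ⌈364/64⌉ = 6 disks.
An optimal packing achieves that bound: [59] [59] [53,8] [39,25] [37,27] [16,15,14,12] → 6 disks.
Excess: 7 − 6 = 1.

1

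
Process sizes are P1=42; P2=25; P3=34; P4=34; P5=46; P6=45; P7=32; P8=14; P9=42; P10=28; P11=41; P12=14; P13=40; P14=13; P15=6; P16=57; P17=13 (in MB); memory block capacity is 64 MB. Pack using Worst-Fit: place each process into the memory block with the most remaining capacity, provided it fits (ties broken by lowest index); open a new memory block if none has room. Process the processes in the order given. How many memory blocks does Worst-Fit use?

memory block 1: place P1 (42 MB), 22 MB left
memory block 2: place P2 (25 MB), 39 MB left
memory block 2: place P3 (34 MB), 5 MB left
memory block 3: place P4 (34 MB), 30 MB left
memory block 4: place P5 (46 MB), 18 MB left
memory block 5: place P6 (45 MB), 19 MB left
memory block 6: place P7 (32 MB), 32 MB left
memory block 6: place P8 (14 MB), 18 MB left
memory block 7: place P9 (42 MB), 22 MB left
memory block 3: place P10 (28 MB), 2 MB left
memory block 8: place P11 (41 MB), 23 MB left
memory block 8: place P12 (14 MB), 9 MB left
memory block 9: place P13 (40 MB), 24 MB left
memory block 9: place P14 (13 MB), 11 MB left
memory block 1: place P15 (6 MB), 16 MB left
memory block 10: place P16 (57 MB), 7 MB left
memory block 7: place P17 (13 MB), 9 MB left

10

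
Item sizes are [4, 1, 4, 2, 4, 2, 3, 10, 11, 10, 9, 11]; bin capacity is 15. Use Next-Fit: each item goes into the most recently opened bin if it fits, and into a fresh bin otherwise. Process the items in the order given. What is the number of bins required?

6 bins

bin 1: place 4, 11 left
bin 1: place 1, 10 left
bin 1: place 4, 6 left
bin 1: place 2, 4 left
bin 1: place 4, 0 left
bin 2: place 2, 13 left
bin 2: place 3, 10 left
bin 2: place 10, 0 left
bin 3: place 11, 4 left
bin 4: place 10, 5 left
bin 5: place 9, 6 left
bin 6: place 11, 4 left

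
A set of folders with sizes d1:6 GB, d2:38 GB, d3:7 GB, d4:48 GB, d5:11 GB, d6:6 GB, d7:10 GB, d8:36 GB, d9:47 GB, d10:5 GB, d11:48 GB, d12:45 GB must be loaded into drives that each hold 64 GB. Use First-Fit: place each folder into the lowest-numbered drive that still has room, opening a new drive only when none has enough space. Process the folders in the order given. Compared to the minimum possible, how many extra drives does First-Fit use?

First-Fit: [6,38,7,11] [48,6,10] [36,5] [47] [48] [45] → 6 drives.
6 folders exceed 32 GB (half the capacity), and no two of those can share a drive, so at least 6 drives are needed.
So 6 is already optimal.

0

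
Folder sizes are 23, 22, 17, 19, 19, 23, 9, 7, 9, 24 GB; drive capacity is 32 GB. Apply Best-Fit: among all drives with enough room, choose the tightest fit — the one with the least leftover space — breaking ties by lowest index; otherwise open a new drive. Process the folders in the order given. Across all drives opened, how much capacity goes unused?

23 GB → drive 1 (remaining 9 GB)
22 GB → drive 2 (remaining 10 GB)
17 GB → drive 3 (remaining 15 GB)
19 GB → drive 4 (remaining 13 GB)
19 GB → drive 5 (remaining 13 GB)
23 GB → drive 6 (remaining 9 GB)
9 GB → drive 1 (remaining 0 GB)
7 GB → drive 6 (remaining 2 GB)
9 GB → drive 2 (remaining 1 GB)
24 GB → drive 7 (remaining 8 GB)
7 drives × 32 GB = 224 GB; used 172 GB; unused 52 GB.

52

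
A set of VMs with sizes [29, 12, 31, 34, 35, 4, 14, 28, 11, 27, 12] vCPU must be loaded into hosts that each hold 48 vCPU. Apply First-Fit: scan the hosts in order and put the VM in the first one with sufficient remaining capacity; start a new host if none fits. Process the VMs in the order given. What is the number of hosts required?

Put 29 vCPU in host 1; 19 vCPU remain.
Put 12 vCPU in host 1; 7 vCPU remain.
Put 31 vCPU in host 2; 17 vCPU remain.
Put 34 vCPU in host 3; 14 vCPU remain.
Put 35 vCPU in host 4; 13 vCPU remain.
Put 4 vCPU in host 1; 3 vCPU remain.
Put 14 vCPU in host 2; 3 vCPU remain.
Put 28 vCPU in host 5; 20 vCPU remain.
Put 11 vCPU in host 3; 3 vCPU remain.
Put 27 vCPU in host 6; 21 vCPU remain.
Put 12 vCPU in host 4; 1 vCPU remain.
Final hosts: [29,12,4] [31,14] [34,11] [35,12] [28] [27].

6 hosts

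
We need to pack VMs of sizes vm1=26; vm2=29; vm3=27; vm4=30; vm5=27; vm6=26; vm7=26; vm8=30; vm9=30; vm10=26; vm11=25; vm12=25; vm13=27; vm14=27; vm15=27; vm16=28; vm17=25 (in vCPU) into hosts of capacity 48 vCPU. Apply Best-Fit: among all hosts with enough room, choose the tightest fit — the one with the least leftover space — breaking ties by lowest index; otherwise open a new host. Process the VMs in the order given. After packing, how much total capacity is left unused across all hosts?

host 1: place vm1 (26 vCPU), 22 vCPU left
host 2: place vm2 (29 vCPU), 19 vCPU left
host 3: place vm3 (27 vCPU), 21 vCPU left
host 4: place vm4 (30 vCPU), 18 vCPU left
host 5: place vm5 (27 vCPU), 21 vCPU left
host 6: place vm6 (26 vCPU), 22 vCPU left
host 7: place vm7 (26 vCPU), 22 vCPU left
host 8: place vm8 (30 vCPU), 18 vCPU left
host 9: place vm9 (30 vCPU), 18 vCPU left
host 10: place vm10 (26 vCPU), 22 vCPU left
host 11: place vm11 (25 vCPU), 23 vCPU left
host 12: place vm12 (25 vCPU), 23 vCPU left
host 13: place vm13 (27 vCPU), 21 vCPU left
host 14: place vm14 (27 vCPU), 21 vCPU left
host 15: place vm15 (27 vCPU), 21 vCPU left
host 16: place vm16 (28 vCPU), 20 vCPU left
host 17: place vm17 (25 vCPU), 23 vCPU left
17 hosts × 48 vCPU = 816 vCPU; used 461 vCPU; unused 355 vCPU.

355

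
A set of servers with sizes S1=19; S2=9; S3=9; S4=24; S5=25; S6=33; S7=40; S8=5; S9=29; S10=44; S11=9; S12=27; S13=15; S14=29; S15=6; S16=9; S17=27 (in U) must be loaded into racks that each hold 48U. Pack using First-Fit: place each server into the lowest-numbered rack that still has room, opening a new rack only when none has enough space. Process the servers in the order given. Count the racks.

S1 (19U) → rack 1 (remaining 29U)
S2 (9U) → rack 1 (remaining 20U)
S3 (9U) → rack 1 (remaining 11U)
S4 (24U) → rack 2 (remaining 24U)
S5 (25U) → rack 3 (remaining 23U)
S6 (33U) → rack 4 (remaining 15U)
S7 (40U) → rack 5 (remaining 8U)
S8 (5U) → rack 1 (remaining 6U)
S9 (29U) → rack 6 (remaining 19U)
S10 (44U) → rack 7 (remaining 4U)
S11 (9U) → rack 2 (remaining 15U)
S12 (27U) → rack 8 (remaining 21U)
S13 (15U) → rack 2 (remaining 0U)
S14 (29U) → rack 9 (remaining 19U)
S15 (6U) → rack 1 (remaining 0U)
S16 (9U) → rack 3 (remaining 14U)
S17 (27U) → rack 10 (remaining 21U)

10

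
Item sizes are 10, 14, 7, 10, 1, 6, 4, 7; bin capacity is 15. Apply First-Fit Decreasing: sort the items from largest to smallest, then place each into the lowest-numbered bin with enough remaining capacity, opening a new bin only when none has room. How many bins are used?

Sorted descending: 14, 10, 10, 7, 7, 6, 4, 1.
14 → bin 1 (remaining 1)
10 → bin 2 (remaining 5)
10 → bin 3 (remaining 5)
7 → bin 4 (remaining 8)
7 → bin 4 (remaining 1)
6 → bin 5 (remaining 9)
4 → bin 2 (remaining 1)
1 → bin 1 (remaining 0)
Final bins: [14,1] [10,4] [10] [7,7] [6].

5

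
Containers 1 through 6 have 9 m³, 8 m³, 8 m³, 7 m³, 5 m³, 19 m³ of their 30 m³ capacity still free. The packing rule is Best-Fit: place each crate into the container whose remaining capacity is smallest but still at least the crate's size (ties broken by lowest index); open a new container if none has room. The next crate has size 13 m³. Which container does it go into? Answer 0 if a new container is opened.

6

Containers with room: container 6 (19 m³).
Tightest fit is container 6 with 19 m³ free.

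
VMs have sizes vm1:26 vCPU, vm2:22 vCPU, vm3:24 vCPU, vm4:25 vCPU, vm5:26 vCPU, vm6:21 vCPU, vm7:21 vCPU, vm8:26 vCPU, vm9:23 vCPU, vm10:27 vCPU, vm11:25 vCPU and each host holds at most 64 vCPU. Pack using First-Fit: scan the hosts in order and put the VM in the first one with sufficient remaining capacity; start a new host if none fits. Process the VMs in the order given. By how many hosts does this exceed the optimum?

1

First-Fit: [26,22] [24,25] [26,21] [21,26] [23,27] [25] → 6 hosts.
Total size 266 vCPU; any packing needs at least ⌈266/64⌉ = 5 hosts.
An optimal packing achieves that bound: [27,26] [26,26] [25,25] [24,23] [22,21,21] → 5 hosts.
Excess: 6 − 5 = 1.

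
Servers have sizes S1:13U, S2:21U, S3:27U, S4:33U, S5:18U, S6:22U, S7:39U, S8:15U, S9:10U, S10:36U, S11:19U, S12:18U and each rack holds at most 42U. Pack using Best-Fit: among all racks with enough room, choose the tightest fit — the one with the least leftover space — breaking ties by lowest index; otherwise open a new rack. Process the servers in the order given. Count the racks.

8 racks

S1 (13U) → rack 1 (remaining 29U)
S2 (21U) → rack 1 (remaining 8U)
S3 (27U) → rack 2 (remaining 15U)
S4 (33U) → rack 3 (remaining 9U)
S5 (18U) → rack 4 (remaining 24U)
S6 (22U) → rack 4 (remaining 2U)
S7 (39U) → rack 5 (remaining 3U)
S8 (15U) → rack 2 (remaining 0U)
S9 (10U) → rack 6 (remaining 32U)
S10 (36U) → rack 7 (remaining 6U)
S11 (19U) → rack 6 (remaining 13U)
S12 (18U) → rack 8 (remaining 24U)
Final racks: [13,21] [27,15] [33] [18,22] [39] [10,19] [36] [18].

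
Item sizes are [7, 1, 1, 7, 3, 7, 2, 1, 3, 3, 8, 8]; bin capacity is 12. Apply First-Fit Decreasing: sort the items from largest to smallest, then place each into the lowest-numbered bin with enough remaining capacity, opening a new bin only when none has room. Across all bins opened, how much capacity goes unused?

9

Sorted descending: 8, 8, 7, 7, 7, 3, 3, 3, 2, 1, 1, 1.
bin 1: place 8, 4 left
bin 2: place 8, 4 left
bin 3: place 7, 5 left
bin 4: place 7, 5 left
bin 5: place 7, 5 left
bin 1: place 3, 1 left
bin 2: place 3, 1 left
bin 3: place 3, 2 left
bin 3: place 2, 0 left
bin 1: place 1, 0 left
bin 2: place 1, 0 left
bin 4: place 1, 4 left
5 bins × 12 = 60; used 51; unused 9.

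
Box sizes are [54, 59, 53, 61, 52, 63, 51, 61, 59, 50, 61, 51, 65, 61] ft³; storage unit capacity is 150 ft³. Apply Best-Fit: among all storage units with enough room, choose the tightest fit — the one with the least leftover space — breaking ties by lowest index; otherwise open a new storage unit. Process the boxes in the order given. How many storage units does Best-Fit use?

7 storage units

storage unit 1: place 54 ft³, 96 ft³ left
storage unit 1: place 59 ft³, 37 ft³ left
storage unit 2: place 53 ft³, 97 ft³ left
storage unit 2: place 61 ft³, 36 ft³ left
storage unit 3: place 52 ft³, 98 ft³ left
storage unit 3: place 63 ft³, 35 ft³ left
storage unit 4: place 51 ft³, 99 ft³ left
storage unit 4: place 61 ft³, 38 ft³ left
storage unit 5: place 59 ft³, 91 ft³ left
storage unit 5: place 50 ft³, 41 ft³ left
storage unit 6: place 61 ft³, 89 ft³ left
storage unit 6: place 51 ft³, 38 ft³ left
storage unit 7: place 65 ft³, 85 ft³ left
storage unit 7: place 61 ft³, 24 ft³ left
Final storage units: [54,59] [53,61] [52,63] [51,61] [59,50] [61,51] [65,61].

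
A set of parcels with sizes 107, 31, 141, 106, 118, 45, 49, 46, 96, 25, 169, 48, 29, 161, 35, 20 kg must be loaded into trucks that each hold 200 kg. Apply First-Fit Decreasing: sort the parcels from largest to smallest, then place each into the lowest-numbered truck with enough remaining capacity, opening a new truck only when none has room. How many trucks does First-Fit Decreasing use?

7

Sorted descending: 169, 161, 141, 118, 107, 106, 96, 49, 48, 46, 45, 35, 31, 29, 25, 20.
Put 169 kg in truck 1; 31 kg remain.
Put 161 kg in truck 2; 39 kg remain.
Put 141 kg in truck 3; 59 kg remain.
Put 118 kg in truck 4; 82 kg remain.
Put 107 kg in truck 5; 93 kg remain.
Put 106 kg in truck 6; 94 kg remain.
Put 96 kg in truck 7; 104 kg remain.
Put 49 kg in truck 3; 10 kg remain.
Put 48 kg in truck 4; 34 kg remain.
Put 46 kg in truck 5; 47 kg remain.
Put 45 kg in truck 5; 2 kg remain.
Put 35 kg in truck 2; 4 kg remain.
Put 31 kg in truck 1; 0 kg remain.
Put 29 kg in truck 4; 5 kg remain.
Put 25 kg in truck 6; 69 kg remain.
Put 20 kg in truck 6; 49 kg remain.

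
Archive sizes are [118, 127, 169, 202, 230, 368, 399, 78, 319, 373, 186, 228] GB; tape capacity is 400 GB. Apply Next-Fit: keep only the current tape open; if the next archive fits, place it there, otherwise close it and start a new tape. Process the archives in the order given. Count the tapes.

118 GB → tape 1 (remaining 282 GB)
127 GB → tape 1 (remaining 155 GB)
169 GB → tape 2 (remaining 231 GB)
202 GB → tape 2 (remaining 29 GB)
230 GB → tape 3 (remaining 170 GB)
368 GB → tape 4 (remaining 32 GB)
399 GB → tape 5 (remaining 1 GB)
78 GB → tape 6 (remaining 322 GB)
319 GB → tape 6 (remaining 3 GB)
373 GB → tape 7 (remaining 27 GB)
186 GB → tape 8 (remaining 214 GB)
228 GB → tape 9 (remaining 172 GB)
Final tapes: [118,127] [169,202] [230] [368] [399] [78,319] [373] [186] [228].

9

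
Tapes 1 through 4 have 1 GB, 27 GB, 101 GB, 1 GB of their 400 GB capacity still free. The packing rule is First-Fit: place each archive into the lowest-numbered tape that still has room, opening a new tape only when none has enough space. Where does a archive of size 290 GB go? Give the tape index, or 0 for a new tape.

No tape has ≥ 290 GB free, so a new tape is opened.

0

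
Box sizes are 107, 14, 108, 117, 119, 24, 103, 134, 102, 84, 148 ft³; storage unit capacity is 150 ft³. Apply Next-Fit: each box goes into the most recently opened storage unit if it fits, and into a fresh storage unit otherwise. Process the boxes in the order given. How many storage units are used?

Put 107 ft³ in storage unit 1; 43 ft³ remain.
Put 14 ft³ in storage unit 1; 29 ft³ remain.
Put 108 ft³ in storage unit 2; 42 ft³ remain.
Put 117 ft³ in storage unit 3; 33 ft³ remain.
Put 119 ft³ in storage unit 4; 31 ft³ remain.
Put 24 ft³ in storage unit 4; 7 ft³ remain.
Put 103 ft³ in storage unit 5; 47 ft³ remain.
Put 134 ft³ in storage unit 6; 16 ft³ remain.
Put 102 ft³ in storage unit 7; 48 ft³ remain.
Put 84 ft³ in storage unit 8; 66 ft³ remain.
Put 148 ft³ in storage unit 9; 2 ft³ remain.

9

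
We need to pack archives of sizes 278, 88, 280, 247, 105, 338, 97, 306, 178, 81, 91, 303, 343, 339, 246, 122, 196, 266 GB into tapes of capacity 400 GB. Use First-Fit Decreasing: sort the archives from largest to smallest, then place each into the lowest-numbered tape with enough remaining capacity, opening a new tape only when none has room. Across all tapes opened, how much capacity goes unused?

496

Sorted descending: 343, 339, 338, 306, 303, 280, 278, 266, 247, 246, 196, 178, 122, 105, 97, 91, 88, 81.
343 GB → tape 1 (remaining 57 GB)
339 GB → tape 2 (remaining 61 GB)
338 GB → tape 3 (remaining 62 GB)
306 GB → tape 4 (remaining 94 GB)
303 GB → tape 5 (remaining 97 GB)
280 GB → tape 6 (remaining 120 GB)
278 GB → tape 7 (remaining 122 GB)
266 GB → tape 8 (remaining 134 GB)
247 GB → tape 9 (remaining 153 GB)
246 GB → tape 10 (remaining 154 GB)
196 GB → tape 11 (remaining 204 GB)
178 GB → tape 11 (remaining 26 GB)
122 GB → tape 7 (remaining 0 GB)
105 GB → tape 6 (remaining 15 GB)
97 GB → tape 5 (remaining 0 GB)
91 GB → tape 4 (remaining 3 GB)
88 GB → tape 8 (remaining 46 GB)
81 GB → tape 9 (remaining 72 GB)
11 tapes × 400 GB = 4400 GB; used 3904 GB; unused 496 GB.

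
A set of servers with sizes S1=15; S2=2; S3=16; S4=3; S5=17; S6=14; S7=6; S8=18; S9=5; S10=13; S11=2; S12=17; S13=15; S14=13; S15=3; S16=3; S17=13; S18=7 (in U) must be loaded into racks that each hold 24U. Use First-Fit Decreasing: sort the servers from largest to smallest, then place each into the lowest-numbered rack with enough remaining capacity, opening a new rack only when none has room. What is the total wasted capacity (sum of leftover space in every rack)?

Sorted descending: 18, 17, 17, 16, 15, 15, 14, 13, 13, 13, 7, 6, 5, 3, 3, 3, 2, 2.
Put 18U in rack 1; 6U remain.
Put 17U in rack 2; 7U remain.
Put 17U in rack 3; 7U remain.
Put 16U in rack 4; 8U remain.
Put 15U in rack 5; 9U remain.
Put 15U in rack 6; 9U remain.
Put 14U in rack 7; 10U remain.
Put 13U in rack 8; 11U remain.
Put 13U in rack 9; 11U remain.
Put 13U in rack 10; 11U remain.
Put 7U in rack 2; 0U remain.
Put 6U in rack 1; 0U remain.
Put 5U in rack 3; 2U remain.
Put 3U in rack 4; 5U remain.
Put 3U in rack 4; 2U remain.
Put 3U in rack 5; 6U remain.
Put 2U in rack 3; 0U remain.
Put 2U in rack 4; 0U remain.
10 racks × 24U = 240U; used 182U; unused 58U.

58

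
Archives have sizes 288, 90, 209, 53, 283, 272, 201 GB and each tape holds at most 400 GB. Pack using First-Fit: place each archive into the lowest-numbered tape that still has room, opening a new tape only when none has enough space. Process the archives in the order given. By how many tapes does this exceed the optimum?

0

First-Fit: [288,90] [209,53] [283] [272] [201] → 5 tapes.
5 archives exceed 200 GB (half the capacity), and no two of those can share a tape, so at least 5 tapes are needed.
So 5 is already optimal.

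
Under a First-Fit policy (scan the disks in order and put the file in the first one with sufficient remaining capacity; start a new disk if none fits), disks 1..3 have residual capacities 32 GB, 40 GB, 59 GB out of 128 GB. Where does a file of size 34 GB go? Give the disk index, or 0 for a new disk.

2

Disks with room: disk 2 (40 GB), disk 3 (59 GB).
The first with room is disk 2.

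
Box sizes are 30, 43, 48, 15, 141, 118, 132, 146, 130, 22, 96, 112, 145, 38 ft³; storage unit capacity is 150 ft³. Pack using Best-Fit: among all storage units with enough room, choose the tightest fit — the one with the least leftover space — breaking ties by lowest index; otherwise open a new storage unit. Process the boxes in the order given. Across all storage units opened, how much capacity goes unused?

134

30 ft³ → storage unit 1 (remaining 120 ft³)
43 ft³ → storage unit 1 (remaining 77 ft³)
48 ft³ → storage unit 1 (remaining 29 ft³)
15 ft³ → storage unit 1 (remaining 14 ft³)
141 ft³ → storage unit 2 (remaining 9 ft³)
118 ft³ → storage unit 3 (remaining 32 ft³)
132 ft³ → storage unit 4 (remaining 18 ft³)
146 ft³ → storage unit 5 (remaining 4 ft³)
130 ft³ → storage unit 6 (remaining 20 ft³)
22 ft³ → storage unit 3 (remaining 10 ft³)
96 ft³ → storage unit 7 (remaining 54 ft³)
112 ft³ → storage unit 8 (remaining 38 ft³)
145 ft³ → storage unit 9 (remaining 5 ft³)
38 ft³ → storage unit 8 (remaining 0 ft³)
9 storage units × 150 ft³ = 1350 ft³; used 1216 ft³; unused 134 ft³.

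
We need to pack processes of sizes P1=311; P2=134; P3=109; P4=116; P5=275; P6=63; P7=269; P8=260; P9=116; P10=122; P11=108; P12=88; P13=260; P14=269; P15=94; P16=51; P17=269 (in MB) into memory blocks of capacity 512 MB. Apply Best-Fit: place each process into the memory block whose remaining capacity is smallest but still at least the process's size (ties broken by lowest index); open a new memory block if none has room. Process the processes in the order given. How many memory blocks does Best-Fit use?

Put P1 (311 MB) in memory block 1; 201 MB remain.
Put P2 (134 MB) in memory block 1; 67 MB remain.
Put P3 (109 MB) in memory block 2; 403 MB remain.
Put P4 (116 MB) in memory block 2; 287 MB remain.
Put P5 (275 MB) in memory block 2; 12 MB remain.
Put P6 (63 MB) in memory block 1; 4 MB remain.
Put P7 (269 MB) in memory block 3; 243 MB remain.
Put P8 (260 MB) in memory block 4; 252 MB remain.
Put P9 (116 MB) in memory block 3; 127 MB remain.
Put P10 (122 MB) in memory block 3; 5 MB remain.
Put P11 (108 MB) in memory block 4; 144 MB remain.
Put P12 (88 MB) in memory block 4; 56 MB remain.
Put P13 (260 MB) in memory block 5; 252 MB remain.
Put P14 (269 MB) in memory block 6; 243 MB remain.
Put P15 (94 MB) in memory block 6; 149 MB remain.
Put P16 (51 MB) in memory block 4; 5 MB remain.
Put P17 (269 MB) in memory block 7; 243 MB remain.
Final memory blocks: [311,134,63] [109,116,275] [269,116,122] [260,108,88,51] [260] [269,94] [269].

7 memory blocks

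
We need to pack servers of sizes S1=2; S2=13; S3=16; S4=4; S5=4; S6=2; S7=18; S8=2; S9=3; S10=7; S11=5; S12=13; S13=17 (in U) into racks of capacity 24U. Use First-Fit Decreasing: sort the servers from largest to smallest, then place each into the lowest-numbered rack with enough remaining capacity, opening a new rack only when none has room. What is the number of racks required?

5 racks

Sorted descending: 18, 17, 16, 13, 13, 7, 5, 4, 4, 3, 2, 2, 2.
Put 18U in rack 1; 6U remain.
Put 17U in rack 2; 7U remain.
Put 16U in rack 3; 8U remain.
Put 13U in rack 4; 11U remain.
Put 13U in rack 5; 11U remain.
Put 7U in rack 2; 0U remain.
Put 5U in rack 1; 1U remain.
Put 4U in rack 3; 4U remain.
Put 4U in rack 3; 0U remain.
Put 3U in rack 4; 8U remain.
Put 2U in rack 4; 6U remain.
Put 2U in rack 4; 4U remain.
Put 2U in rack 4; 2U remain.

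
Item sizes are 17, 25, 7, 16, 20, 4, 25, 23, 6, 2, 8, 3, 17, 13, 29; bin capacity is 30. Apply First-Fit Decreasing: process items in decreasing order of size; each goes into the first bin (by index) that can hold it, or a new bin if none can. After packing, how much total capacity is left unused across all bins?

Sorted descending: 29, 25, 25, 23, 20, 17, 17, 16, 13, 8, 7, 6, 4, 3, 2.
Put 29 in bin 1; 1 remain.
Put 25 in bin 2; 5 remain.
Put 25 in bin 3; 5 remain.
Put 23 in bin 4; 7 remain.
Put 20 in bin 5; 10 remain.
Put 17 in bin 6; 13 remain.
Put 17 in bin 7; 13 remain.
Put 16 in bin 8; 14 remain.
Put 13 in bin 6; 0 remain.
Put 8 in bin 5; 2 remain.
Put 7 in bin 4; 0 remain.
Put 6 in bin 7; 7 remain.
Put 4 in bin 2; 1 remain.
Put 3 in bin 3; 2 remain.
Put 2 in bin 3; 0 remain.
8 bins × 30 = 240; used 215; unused 25.

25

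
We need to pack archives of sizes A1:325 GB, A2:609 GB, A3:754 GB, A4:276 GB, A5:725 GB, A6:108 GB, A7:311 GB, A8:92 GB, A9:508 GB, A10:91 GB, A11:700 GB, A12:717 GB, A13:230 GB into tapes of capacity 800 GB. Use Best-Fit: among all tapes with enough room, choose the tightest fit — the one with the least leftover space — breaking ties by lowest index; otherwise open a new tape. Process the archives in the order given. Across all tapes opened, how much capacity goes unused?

954

Put A1 (325 GB) in tape 1; 475 GB remain.
Put A2 (609 GB) in tape 2; 191 GB remain.
Put A3 (754 GB) in tape 3; 46 GB remain.
Put A4 (276 GB) in tape 1; 199 GB remain.
Put A5 (725 GB) in tape 4; 75 GB remain.
Put A6 (108 GB) in tape 2; 83 GB remain.
Put A7 (311 GB) in tape 5; 489 GB remain.
Put A8 (92 GB) in tape 1; 107 GB remain.
Put A9 (508 GB) in tape 6; 292 GB remain.
Put A10 (91 GB) in tape 1; 16 GB remain.
Put A11 (700 GB) in tape 7; 100 GB remain.
Put A12 (717 GB) in tape 8; 83 GB remain.
Put A13 (230 GB) in tape 6; 62 GB remain.
8 tapes × 800 GB = 6400 GB; used 5446 GB; unused 954 GB.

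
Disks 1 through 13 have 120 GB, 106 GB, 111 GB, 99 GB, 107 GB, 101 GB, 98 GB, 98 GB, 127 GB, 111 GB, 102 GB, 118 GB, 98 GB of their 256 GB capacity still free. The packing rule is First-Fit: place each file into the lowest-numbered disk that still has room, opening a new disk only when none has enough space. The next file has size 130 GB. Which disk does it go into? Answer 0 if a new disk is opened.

No disk has ≥ 130 GB free, so a new disk is opened.

0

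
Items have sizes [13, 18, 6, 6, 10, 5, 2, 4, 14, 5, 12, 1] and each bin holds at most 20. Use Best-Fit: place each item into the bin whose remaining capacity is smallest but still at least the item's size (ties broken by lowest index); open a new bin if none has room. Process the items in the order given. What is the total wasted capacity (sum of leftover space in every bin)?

bin 1: place 13, 7 left
bin 2: place 18, 2 left
bin 1: place 6, 1 left
bin 3: place 6, 14 left
bin 3: place 10, 4 left
bin 4: place 5, 15 left
bin 2: place 2, 0 left
bin 3: place 4, 0 left
bin 4: place 14, 1 left
bin 5: place 5, 15 left
bin 5: place 12, 3 left
bin 1: place 1, 0 left
5 bins × 20 = 100; used 96; unused 4.

4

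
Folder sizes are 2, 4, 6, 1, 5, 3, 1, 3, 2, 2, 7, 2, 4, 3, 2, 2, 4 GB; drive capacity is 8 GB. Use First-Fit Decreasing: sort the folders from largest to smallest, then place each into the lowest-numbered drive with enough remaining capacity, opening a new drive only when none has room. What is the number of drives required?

7 drives

Sorted descending: 7, 6, 5, 4, 4, 4, 3, 3, 3, 2, 2, 2, 2, 2, 2, 1, 1.
drive 1: place 7 GB, 1 GB left
drive 2: place 6 GB, 2 GB left
drive 3: place 5 GB, 3 GB left
drive 4: place 4 GB, 4 GB left
drive 4: place 4 GB, 0 GB left
drive 5: place 4 GB, 4 GB left
drive 3: place 3 GB, 0 GB left
drive 5: place 3 GB, 1 GB left
drive 6: place 3 GB, 5 GB left
drive 2: place 2 GB, 0 GB left
drive 6: place 2 GB, 3 GB left
drive 6: place 2 GB, 1 GB left
drive 7: place 2 GB, 6 GB left
drive 7: place 2 GB, 4 GB left
drive 7: place 2 GB, 2 GB left
drive 1: place 1 GB, 0 GB left
drive 5: place 1 GB, 0 GB left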